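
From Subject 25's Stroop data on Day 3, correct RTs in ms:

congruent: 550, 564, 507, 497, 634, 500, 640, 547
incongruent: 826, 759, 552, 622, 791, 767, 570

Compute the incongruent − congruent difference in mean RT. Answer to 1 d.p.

143.3 ms

M(congruent) = 4439/8 = 554.875
M(incongruent) = 4887/7 = 698.143
Difference = 698.143 − 554.875 = 143.268 ms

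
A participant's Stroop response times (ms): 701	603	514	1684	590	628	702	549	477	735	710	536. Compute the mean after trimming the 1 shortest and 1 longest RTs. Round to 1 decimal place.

626.8 ms

Sorted: 477, 514, 536, 549, 590, 603, 628, 701, 702, 710, 735, 1684
Drop lowest 1 (477) and highest 1 (1684)
Remaining (n=10): Σ = 6268, mean = 6268/10 = 626.800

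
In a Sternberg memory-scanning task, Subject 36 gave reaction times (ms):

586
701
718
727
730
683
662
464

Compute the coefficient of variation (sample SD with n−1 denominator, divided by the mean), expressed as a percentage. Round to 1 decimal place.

n = 8, Σ = 5271, M = 658.8750
Σ(x−M)² = 58848.875; s = √(58848.875/7) = 91.6896
CV = 91.6896 / 658.8750 = 0.13916 = 13.916%

13.9%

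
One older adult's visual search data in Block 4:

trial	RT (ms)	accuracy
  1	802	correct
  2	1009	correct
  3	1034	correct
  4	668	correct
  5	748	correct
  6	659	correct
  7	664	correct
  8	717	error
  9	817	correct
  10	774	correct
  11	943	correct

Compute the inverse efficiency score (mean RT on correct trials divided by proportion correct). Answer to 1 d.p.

Correct trials (n=10): 802, 1009, 1034, 668, 748, 659, 664, 817, 774, 943
Mean correct RT = 8118/10 = 811.8000 ms
Proportion correct = 10/11
IES = 811.8000 / (10/11) = 892.980 ms

893.0 ms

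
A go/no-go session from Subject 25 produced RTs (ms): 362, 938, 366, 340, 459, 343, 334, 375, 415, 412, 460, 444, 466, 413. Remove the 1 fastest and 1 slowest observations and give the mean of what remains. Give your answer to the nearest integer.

405 ms

Sorted: 334, 340, 343, 362, 366, 375, 412, 413, 415, 444, 459, 460, 466, 938
Drop lowest 1 (334) and highest 1 (938)
Remaining (n=12): Σ = 4855, mean = 4855/12 = 404.583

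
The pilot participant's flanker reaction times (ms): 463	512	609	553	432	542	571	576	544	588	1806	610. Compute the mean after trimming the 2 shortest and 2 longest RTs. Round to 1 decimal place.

Sorted: 432, 463, 512, 542, 544, 553, 571, 576, 588, 609, 610, 1806
Drop lowest 2 (432, 463) and highest 2 (610, 1806)
Remaining (n=8): Σ = 4495, mean = 4495/8 = 561.875

561.9 ms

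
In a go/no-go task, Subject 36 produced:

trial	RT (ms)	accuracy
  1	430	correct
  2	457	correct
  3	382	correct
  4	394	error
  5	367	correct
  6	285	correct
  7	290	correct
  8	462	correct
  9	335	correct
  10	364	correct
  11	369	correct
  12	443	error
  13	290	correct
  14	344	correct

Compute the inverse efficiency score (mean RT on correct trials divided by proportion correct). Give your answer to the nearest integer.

Correct trials (n=12): 430, 457, 382, 367, 285, 290, 462, 335, 364, 369, 290, 344
Mean correct RT = 4375/12 = 364.5833 ms
Proportion correct = 12/14
IES = 364.5833 / (12/14) = 425.347 ms

425 ms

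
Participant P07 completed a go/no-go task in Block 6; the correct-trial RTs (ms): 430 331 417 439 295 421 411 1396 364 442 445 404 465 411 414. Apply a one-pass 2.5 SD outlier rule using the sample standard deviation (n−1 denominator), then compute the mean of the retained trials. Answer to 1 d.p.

n = 15, ΣRT = 7085, M = 472.333
Σ(x−M)² = 942235.33; s = √(942235.33/14) = 259.427
Cutoffs: 472.333 ± 2.5·259.427 → [-176.2, 1120.9]
Outside: 1396 → excluded.
Retained (n=14): Σ = 5689, mean = 5689/14 = 406.357

406.4 ms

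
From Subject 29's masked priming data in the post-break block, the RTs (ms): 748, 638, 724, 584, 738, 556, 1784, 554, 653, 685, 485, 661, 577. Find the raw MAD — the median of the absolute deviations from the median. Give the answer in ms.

76 ms

Sorted: 485, 554, 556, 577, 584, 638, 653, 661, 685, 724, 738, 748, 1784 → median = 653
|x − 653|: 95, 15, 71, 69, 85, 97, 1131, 99, 0, 32, 168, 8, 76
Sorted deviations: 0, 8, 15, 32, 69, 71, 76, 85, 95, 97, 99, 168, 1131 → MAD = 76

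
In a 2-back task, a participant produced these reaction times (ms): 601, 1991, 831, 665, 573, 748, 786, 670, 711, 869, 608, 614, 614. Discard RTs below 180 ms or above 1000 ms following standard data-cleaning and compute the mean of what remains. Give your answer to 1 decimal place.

690.8 ms

Excluded: 1991
Retained (n=12): Σ = 8290
Mean = 8290/12 = 690.8333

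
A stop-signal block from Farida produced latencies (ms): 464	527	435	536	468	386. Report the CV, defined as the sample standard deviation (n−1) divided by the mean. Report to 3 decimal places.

0.120

n = 6, Σ = 2816, M = 469.3333
Σ(x−M)² = 15923.333; s = √(15923.333/5) = 56.4329
CV = 56.4329 / 469.3333 = 0.12024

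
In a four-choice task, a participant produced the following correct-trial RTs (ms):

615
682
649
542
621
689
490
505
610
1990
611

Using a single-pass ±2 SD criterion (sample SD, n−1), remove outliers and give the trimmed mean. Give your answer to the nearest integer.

n = 11, ΣRT = 8004, M = 727.636
Σ(x−M)² = 1795320.55; s = √(1795320.55/10) = 423.712
Cutoffs: 727.636 ± 2·423.712 → [-119.8, 1575.1]
Outside: 1990 → excluded.
Retained (n=10): Σ = 6014, mean = 6014/10 = 601.400

601 ms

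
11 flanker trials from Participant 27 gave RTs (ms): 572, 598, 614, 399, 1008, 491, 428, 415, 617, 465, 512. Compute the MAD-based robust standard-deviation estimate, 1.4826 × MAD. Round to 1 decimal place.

127.5 ms

Sorted: 399, 415, 428, 465, 491, 512, 572, 598, 614, 617, 1008 → median = 512
|x − 512| sorted: 0, 21, 47, 60, 84, 86, 97, 102, 105, 113, 496 → MAD = 86
Robust SD ≈ 1.4826 × 86 = 127.504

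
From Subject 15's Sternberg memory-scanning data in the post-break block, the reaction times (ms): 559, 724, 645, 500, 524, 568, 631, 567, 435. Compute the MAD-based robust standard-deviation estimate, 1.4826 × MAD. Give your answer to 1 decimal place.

94.9 ms

Sorted: 435, 500, 524, 559, 567, 568, 631, 645, 724 → median = 567
|x − 567| sorted: 0, 1, 8, 43, 64, 67, 78, 132, 157 → MAD = 64
Robust SD ≈ 1.4826 × 64 = 94.886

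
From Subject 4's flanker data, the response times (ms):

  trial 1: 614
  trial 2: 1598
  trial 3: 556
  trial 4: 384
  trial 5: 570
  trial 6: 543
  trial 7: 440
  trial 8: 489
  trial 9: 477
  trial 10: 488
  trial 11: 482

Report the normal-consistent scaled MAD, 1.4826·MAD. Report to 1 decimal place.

Sorted: 384, 440, 477, 482, 488, 489, 543, 556, 570, 614, 1598 → median = 489
|x − 489| sorted: 0, 1, 7, 12, 49, 54, 67, 81, 105, 125, 1109 → MAD = 54
Robust SD ≈ 1.4826 × 54 = 80.060

80.1 ms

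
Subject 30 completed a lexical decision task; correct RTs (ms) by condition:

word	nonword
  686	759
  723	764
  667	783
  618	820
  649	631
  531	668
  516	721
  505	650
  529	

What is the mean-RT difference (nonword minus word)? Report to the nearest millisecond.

122 ms

M(word) = 5424/9 = 602.667
M(nonword) = 5796/8 = 724.500
Difference = 724.500 − 602.667 = 121.833 ms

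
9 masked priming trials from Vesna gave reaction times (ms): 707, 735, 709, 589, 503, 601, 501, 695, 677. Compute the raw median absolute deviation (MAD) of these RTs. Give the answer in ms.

58 ms

Sorted: 501, 503, 589, 601, 677, 695, 707, 709, 735 → median = 677
|x − 677|: 30, 58, 32, 88, 174, 76, 176, 18, 0
Sorted deviations: 0, 18, 30, 32, 58, 76, 88, 174, 176 → MAD = 58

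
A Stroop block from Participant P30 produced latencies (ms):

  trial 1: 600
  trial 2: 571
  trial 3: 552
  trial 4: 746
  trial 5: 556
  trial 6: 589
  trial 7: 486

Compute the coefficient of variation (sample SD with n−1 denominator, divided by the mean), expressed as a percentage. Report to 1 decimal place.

13.6%

n = 7, Σ = 4100, M = 585.7143
Σ(x−M)² = 38085.429; s = √(38085.429/6) = 79.6716
CV = 79.6716 / 585.7143 = 0.13602 = 13.602%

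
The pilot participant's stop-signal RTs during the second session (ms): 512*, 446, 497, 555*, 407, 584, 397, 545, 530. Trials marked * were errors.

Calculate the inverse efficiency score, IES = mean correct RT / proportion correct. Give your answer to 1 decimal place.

Correct trials (n=7): 446, 497, 407, 584, 397, 545, 530
Mean correct RT = 3406/7 = 486.5714 ms
Proportion correct = 7/9
IES = 486.5714 / (7/9) = 625.592 ms

625.6 ms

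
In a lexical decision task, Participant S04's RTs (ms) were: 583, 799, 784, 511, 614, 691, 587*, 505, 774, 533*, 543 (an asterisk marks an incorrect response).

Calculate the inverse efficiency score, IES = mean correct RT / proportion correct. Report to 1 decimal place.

788.2 ms

Correct trials (n=9): 583, 799, 784, 511, 614, 691, 505, 774, 543
Mean correct RT = 5804/9 = 644.8889 ms
Proportion correct = 9/11
IES = 644.8889 / (9/11) = 788.198 ms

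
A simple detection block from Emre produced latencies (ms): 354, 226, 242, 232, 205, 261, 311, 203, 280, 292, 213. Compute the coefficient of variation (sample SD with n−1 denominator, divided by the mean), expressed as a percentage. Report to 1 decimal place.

n = 11, Σ = 2819, M = 256.2727
Σ(x−M)² = 23456.182; s = √(23456.182/10) = 48.4316
CV = 48.4316 / 256.2727 = 0.18898 = 18.898%

18.9%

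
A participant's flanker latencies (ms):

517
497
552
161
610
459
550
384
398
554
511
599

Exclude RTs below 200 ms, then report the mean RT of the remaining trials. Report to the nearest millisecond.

Excluded: 161
Retained (n=11): Σ = 5631
Mean = 5631/11 = 511.9091

512 ms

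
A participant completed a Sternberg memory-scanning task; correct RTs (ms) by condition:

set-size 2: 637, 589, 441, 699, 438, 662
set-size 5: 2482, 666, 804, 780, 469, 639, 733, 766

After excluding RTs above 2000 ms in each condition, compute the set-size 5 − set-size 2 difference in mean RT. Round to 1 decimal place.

set-size 5: exclude 2482
M(set-size 2) = 3466/6 = 577.667
M(set-size 5) = 4857/7 = 693.857
Difference = 693.857 − 577.667 = 116.190 ms

116.2 ms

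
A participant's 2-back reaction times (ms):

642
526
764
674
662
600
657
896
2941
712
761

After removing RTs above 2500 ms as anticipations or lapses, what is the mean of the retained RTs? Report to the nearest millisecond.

Excluded: 2941
Retained (n=10): Σ = 6894
Mean = 6894/10 = 689.4000

689 ms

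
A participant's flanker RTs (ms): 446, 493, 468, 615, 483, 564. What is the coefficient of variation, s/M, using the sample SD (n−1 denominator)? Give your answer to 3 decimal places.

n = 6, Σ = 3069, M = 511.5000
Σ(x−M)² = 20805.500; s = √(20805.500/5) = 64.5066
CV = 64.5066 / 511.5000 = 0.12611

0.126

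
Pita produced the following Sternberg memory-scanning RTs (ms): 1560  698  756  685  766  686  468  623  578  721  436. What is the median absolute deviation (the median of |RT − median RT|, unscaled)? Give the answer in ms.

Sorted: 436, 468, 578, 623, 685, 686, 698, 721, 756, 766, 1560 → median = 686
|x − 686|: 874, 12, 70, 1, 80, 0, 218, 63, 108, 35, 250
Sorted deviations: 0, 1, 12, 35, 63, 70, 80, 108, 218, 250, 874 → MAD = 70

70 ms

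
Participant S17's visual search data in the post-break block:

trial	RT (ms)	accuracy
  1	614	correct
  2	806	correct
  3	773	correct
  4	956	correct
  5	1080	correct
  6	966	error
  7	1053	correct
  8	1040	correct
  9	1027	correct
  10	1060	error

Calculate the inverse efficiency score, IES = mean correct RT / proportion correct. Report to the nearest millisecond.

Correct trials (n=8): 614, 806, 773, 956, 1080, 1053, 1040, 1027
Mean correct RT = 7349/8 = 918.6250 ms
Proportion correct = 8/10
IES = 918.6250 / (8/10) = 1148.281 ms

1148 ms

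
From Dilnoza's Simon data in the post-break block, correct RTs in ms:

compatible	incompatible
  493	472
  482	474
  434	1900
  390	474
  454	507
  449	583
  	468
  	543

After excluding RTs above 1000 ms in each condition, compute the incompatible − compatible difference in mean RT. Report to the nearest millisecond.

53 ms

incompatible: exclude 1900
M(compatible) = 2702/6 = 450.333
M(incompatible) = 3521/7 = 503.000
Difference = 503.000 − 450.333 = 52.667 ms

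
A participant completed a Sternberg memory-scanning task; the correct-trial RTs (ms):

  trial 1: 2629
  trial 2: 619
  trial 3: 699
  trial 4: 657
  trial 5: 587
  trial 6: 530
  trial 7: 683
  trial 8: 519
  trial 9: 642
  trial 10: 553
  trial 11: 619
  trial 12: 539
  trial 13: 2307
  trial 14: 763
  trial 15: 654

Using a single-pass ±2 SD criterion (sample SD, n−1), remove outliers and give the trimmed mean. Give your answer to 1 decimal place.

n = 15, ΣRT = 13000, M = 866.667
Σ(x−M)² = 6033493.33; s = √(6033493.33/14) = 656.478
Cutoffs: 866.667 ± 2·656.478 → [-446.3, 2179.6]
Outside: 2307, 2629 → excluded.
Retained (n=13): Σ = 8064, mean = 8064/13 = 620.308

620.3 ms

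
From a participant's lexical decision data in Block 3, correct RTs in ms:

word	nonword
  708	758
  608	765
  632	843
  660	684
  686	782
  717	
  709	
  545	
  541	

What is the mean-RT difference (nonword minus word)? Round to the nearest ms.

121 ms

M(word) = 5806/9 = 645.111
M(nonword) = 3832/5 = 766.400
Difference = 766.400 − 645.111 = 121.289 ms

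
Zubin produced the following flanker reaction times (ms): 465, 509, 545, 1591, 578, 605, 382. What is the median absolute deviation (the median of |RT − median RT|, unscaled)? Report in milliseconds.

Sorted: 382, 465, 509, 545, 578, 605, 1591 → median = 545
|x − 545|: 80, 36, 0, 1046, 33, 60, 163
Sorted deviations: 0, 33, 36, 60, 80, 163, 1046 → MAD = 60

60 ms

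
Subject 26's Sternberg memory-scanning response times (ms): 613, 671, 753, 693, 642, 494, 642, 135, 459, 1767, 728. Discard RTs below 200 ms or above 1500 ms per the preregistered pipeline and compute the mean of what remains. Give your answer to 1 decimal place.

632.8 ms

Excluded: 135, 1767
Retained (n=9): Σ = 5695
Mean = 5695/9 = 632.7778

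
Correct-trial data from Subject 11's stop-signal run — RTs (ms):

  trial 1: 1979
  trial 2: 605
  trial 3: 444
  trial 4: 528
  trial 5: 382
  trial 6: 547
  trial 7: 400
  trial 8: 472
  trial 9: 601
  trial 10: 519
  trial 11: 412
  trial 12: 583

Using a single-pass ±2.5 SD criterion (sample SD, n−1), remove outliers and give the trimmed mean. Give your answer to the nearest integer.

n = 12, ΣRT = 7472, M = 622.667
Σ(x−M)² = 2073932.67; s = √(2073932.67/11) = 434.211
Cutoffs: 622.667 ± 2.5·434.211 → [-462.9, 1708.2]
Outside: 1979 → excluded.
Retained (n=11): Σ = 5493, mean = 5493/11 = 499.364

499 ms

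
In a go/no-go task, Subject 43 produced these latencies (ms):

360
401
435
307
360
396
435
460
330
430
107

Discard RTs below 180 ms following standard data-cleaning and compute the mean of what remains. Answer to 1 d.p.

391.4 ms

Excluded: 107
Retained (n=10): Σ = 3914
Mean = 3914/10 = 391.4000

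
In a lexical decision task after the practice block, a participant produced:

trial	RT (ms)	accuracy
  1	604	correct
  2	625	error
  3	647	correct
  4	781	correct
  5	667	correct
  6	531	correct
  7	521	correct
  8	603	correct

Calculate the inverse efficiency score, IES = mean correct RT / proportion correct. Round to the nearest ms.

Correct trials (n=7): 604, 647, 781, 667, 531, 521, 603
Mean correct RT = 4354/7 = 622.0000 ms
Proportion correct = 7/8
IES = 622.0000 / (7/8) = 710.857 ms

711 ms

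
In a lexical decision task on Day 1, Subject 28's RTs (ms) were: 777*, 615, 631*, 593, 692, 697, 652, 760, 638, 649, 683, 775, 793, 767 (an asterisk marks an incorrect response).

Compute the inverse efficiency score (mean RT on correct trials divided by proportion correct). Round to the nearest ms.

808 ms

Correct trials (n=12): 615, 593, 692, 697, 652, 760, 638, 649, 683, 775, 793, 767
Mean correct RT = 8314/12 = 692.8333 ms
Proportion correct = 12/14
IES = 692.8333 / (12/14) = 808.306 ms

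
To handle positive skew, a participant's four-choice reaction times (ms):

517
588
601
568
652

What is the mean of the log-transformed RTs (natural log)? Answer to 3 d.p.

6.369

ln(RT): 6.2480, 6.3767, 6.3986, 6.3421, 6.4800
Σ ln(RT) = 31.8455
Mean = 31.8455/5 = 6.36911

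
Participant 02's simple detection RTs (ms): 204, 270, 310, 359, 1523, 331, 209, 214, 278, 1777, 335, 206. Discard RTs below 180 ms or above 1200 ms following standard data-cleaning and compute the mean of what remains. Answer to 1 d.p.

Excluded: 1523, 1777
Retained (n=10): Σ = 2716
Mean = 2716/10 = 271.6000

271.6 ms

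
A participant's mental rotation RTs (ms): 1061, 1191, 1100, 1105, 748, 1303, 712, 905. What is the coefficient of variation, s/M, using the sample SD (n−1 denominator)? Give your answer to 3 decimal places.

0.206

n = 8, Σ = 8125, M = 1015.6250
Σ(x−M)² = 306555.875; s = √(306555.875/7) = 209.2694
CV = 209.2694 / 1015.6250 = 0.20605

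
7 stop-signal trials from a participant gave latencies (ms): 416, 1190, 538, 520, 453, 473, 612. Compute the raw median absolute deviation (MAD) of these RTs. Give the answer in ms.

67 ms

Sorted: 416, 453, 473, 520, 538, 612, 1190 → median = 520
|x − 520|: 104, 670, 18, 0, 67, 47, 92
Sorted deviations: 0, 18, 47, 67, 92, 104, 670 → MAD = 67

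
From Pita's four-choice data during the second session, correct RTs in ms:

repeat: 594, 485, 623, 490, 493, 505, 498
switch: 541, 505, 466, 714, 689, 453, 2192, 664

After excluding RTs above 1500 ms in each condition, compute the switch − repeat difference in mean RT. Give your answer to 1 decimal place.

switch: exclude 2192
M(repeat) = 3688/7 = 526.857
M(switch) = 4032/7 = 576.000
Difference = 576.000 − 526.857 = 49.143 ms

49.1 ms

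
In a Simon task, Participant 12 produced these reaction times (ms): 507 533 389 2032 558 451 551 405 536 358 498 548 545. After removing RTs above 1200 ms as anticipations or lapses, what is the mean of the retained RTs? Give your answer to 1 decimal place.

489.9 ms

Excluded: 2032
Retained (n=12): Σ = 5879
Mean = 5879/12 = 489.9167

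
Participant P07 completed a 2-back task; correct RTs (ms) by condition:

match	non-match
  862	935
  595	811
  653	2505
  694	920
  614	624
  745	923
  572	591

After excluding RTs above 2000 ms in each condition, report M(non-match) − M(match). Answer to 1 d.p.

non-match: exclude 2505
M(match) = 4735/7 = 676.429
M(non-match) = 4804/6 = 800.667
Difference = 800.667 − 676.429 = 124.238 ms

124.2 ms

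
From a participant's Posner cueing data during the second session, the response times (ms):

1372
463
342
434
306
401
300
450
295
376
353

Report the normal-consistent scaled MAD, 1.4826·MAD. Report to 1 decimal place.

103.8 ms

Sorted: 295, 300, 306, 342, 353, 376, 401, 434, 450, 463, 1372 → median = 376
|x − 376| sorted: 0, 23, 25, 34, 58, 70, 74, 76, 81, 87, 996 → MAD = 70
Robust SD ≈ 1.4826 × 70 = 103.782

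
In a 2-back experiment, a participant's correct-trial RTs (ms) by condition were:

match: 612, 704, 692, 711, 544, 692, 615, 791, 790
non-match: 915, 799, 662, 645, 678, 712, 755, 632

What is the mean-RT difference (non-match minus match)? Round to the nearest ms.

M(match) = 6151/9 = 683.444
M(non-match) = 5798/8 = 724.750
Difference = 724.750 − 683.444 = 41.306 ms

41 ms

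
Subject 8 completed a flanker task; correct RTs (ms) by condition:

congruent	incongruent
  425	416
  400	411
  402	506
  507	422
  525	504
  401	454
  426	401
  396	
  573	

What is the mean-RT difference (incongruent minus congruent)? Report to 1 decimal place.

M(congruent) = 4055/9 = 450.556
M(incongruent) = 3114/7 = 444.857
Difference = 444.857 − 450.556 = -5.698 ms

-5.7 ms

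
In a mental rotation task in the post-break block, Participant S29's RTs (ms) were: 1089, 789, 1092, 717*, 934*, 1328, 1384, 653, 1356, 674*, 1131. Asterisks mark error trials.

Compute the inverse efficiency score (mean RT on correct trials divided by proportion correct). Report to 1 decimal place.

1516.3 ms

Correct trials (n=8): 1089, 789, 1092, 1328, 1384, 653, 1356, 1131
Mean correct RT = 8822/8 = 1102.7500 ms
Proportion correct = 8/11
IES = 1102.7500 / (8/11) = 1516.281 ms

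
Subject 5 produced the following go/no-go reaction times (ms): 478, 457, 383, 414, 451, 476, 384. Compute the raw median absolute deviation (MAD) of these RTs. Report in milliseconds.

Sorted: 383, 384, 414, 451, 457, 476, 478 → median = 451
|x − 451|: 27, 6, 68, 37, 0, 25, 67
Sorted deviations: 0, 6, 25, 27, 37, 67, 68 → MAD = 27

27 ms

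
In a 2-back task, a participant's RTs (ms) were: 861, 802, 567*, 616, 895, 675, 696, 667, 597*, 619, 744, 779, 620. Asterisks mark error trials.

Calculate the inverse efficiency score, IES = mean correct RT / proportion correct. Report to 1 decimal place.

856.7 ms

Correct trials (n=11): 861, 802, 616, 895, 675, 696, 667, 619, 744, 779, 620
Mean correct RT = 7974/11 = 724.9091 ms
Proportion correct = 11/13
IES = 724.9091 / (11/13) = 856.711 ms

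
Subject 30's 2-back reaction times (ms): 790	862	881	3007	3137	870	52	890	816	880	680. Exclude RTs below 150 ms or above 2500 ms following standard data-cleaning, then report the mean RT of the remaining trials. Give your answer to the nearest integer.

834 ms

Excluded: 52, 3007, 3137
Retained (n=8): Σ = 6669
Mean = 6669/8 = 833.6250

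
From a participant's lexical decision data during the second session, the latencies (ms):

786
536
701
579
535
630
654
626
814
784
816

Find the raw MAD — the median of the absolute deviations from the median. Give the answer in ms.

Sorted: 535, 536, 579, 626, 630, 654, 701, 784, 786, 814, 816 → median = 654
|x − 654|: 132, 118, 47, 75, 119, 24, 0, 28, 160, 130, 162
Sorted deviations: 0, 24, 28, 47, 75, 118, 119, 130, 132, 160, 162 → MAD = 118

118 ms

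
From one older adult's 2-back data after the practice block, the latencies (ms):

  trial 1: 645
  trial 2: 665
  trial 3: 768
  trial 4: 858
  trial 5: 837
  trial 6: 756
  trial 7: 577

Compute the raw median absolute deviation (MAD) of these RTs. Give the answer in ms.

Sorted: 577, 645, 665, 756, 768, 837, 858 → median = 756
|x − 756|: 111, 91, 12, 102, 81, 0, 179
Sorted deviations: 0, 12, 81, 91, 102, 111, 179 → MAD = 91

91 ms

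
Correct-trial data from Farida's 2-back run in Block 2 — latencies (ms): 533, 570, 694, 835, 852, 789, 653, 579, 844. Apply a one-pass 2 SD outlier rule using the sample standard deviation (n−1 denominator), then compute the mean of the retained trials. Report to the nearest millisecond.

n = 9, ΣRT = 6349, M = 705.444
Σ(x−M)² = 131394.22; s = √(131394.22/8) = 128.157
Cutoffs: 705.444 ± 2·128.157 → [449.1, 961.8]
No RTs fall outside the cutoffs; all 9 retained. Mean = 6349/9 = 705.444

705 ms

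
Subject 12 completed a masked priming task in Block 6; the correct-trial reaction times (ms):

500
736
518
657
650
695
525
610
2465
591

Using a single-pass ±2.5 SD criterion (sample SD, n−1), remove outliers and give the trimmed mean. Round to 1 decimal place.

n = 10, ΣRT = 7947, M = 794.700
Σ(x−M)² = 3154944.10; s = √(3154944.10/9) = 592.072
Cutoffs: 794.700 ± 2.5·592.072 → [-685.5, 2274.9]
Outside: 2465 → excluded.
Retained (n=9): Σ = 5482, mean = 5482/9 = 609.111

609.1 ms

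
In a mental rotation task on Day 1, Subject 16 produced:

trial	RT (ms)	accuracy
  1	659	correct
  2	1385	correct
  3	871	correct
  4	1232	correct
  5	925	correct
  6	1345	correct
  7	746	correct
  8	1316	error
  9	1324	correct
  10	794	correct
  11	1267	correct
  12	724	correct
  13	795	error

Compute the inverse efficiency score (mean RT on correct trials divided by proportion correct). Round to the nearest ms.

1211 ms

Correct trials (n=11): 659, 1385, 871, 1232, 925, 1345, 746, 1324, 794, 1267, 724
Mean correct RT = 11272/11 = 1024.7273 ms
Proportion correct = 11/13
IES = 1024.7273 / (11/13) = 1211.041 ms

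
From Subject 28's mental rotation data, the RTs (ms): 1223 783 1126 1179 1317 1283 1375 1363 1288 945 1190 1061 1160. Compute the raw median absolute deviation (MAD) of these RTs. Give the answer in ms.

98 ms

Sorted: 783, 945, 1061, 1126, 1160, 1179, 1190, 1223, 1283, 1288, 1317, 1363, 1375 → median = 1190
|x − 1190|: 33, 407, 64, 11, 127, 93, 185, 173, 98, 245, 0, 129, 30
Sorted deviations: 0, 11, 30, 33, 64, 93, 98, 127, 129, 173, 185, 245, 407 → MAD = 98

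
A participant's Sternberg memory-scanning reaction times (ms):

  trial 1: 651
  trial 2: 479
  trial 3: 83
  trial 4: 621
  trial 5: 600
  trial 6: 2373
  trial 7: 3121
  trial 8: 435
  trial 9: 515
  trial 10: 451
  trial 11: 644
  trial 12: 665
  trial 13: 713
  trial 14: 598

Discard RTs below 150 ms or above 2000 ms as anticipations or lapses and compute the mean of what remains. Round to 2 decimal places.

Excluded: 83, 2373, 3121
Retained (n=11): Σ = 6372
Mean = 6372/11 = 579.2727

579.27 ms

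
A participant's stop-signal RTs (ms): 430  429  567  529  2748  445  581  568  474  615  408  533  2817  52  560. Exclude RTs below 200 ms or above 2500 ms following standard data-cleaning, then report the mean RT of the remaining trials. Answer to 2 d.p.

511.58 ms

Excluded: 52, 2748, 2817
Retained (n=12): Σ = 6139
Mean = 6139/12 = 511.5833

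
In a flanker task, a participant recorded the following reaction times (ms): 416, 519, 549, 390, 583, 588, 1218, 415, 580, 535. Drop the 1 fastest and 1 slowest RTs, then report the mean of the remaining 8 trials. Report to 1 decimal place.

Sorted: 390, 415, 416, 519, 535, 549, 580, 583, 588, 1218
Drop lowest 1 (390) and highest 1 (1218)
Remaining (n=8): Σ = 4185, mean = 4185/8 = 523.125

523.1 ms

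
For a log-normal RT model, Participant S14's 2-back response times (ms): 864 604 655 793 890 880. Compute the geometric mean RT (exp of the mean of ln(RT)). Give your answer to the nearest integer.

ln(RT): 6.7616, 6.4036, 6.4846, 6.6758, 6.7912, 6.7799
Mean ln(RT) = 39.8967/6 = 6.64946
Geometric mean = exp(6.64946) = 772.37 ms

772 ms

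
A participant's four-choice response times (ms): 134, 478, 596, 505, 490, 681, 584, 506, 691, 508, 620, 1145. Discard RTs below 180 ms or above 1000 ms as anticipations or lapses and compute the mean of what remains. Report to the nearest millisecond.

Excluded: 134, 1145
Retained (n=10): Σ = 5659
Mean = 5659/10 = 565.9000

566 ms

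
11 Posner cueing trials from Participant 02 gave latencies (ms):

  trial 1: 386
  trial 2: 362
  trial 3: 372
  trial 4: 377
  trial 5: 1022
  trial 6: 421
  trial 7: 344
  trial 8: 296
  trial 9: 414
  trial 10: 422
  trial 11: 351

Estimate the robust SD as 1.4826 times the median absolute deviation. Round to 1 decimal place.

Sorted: 296, 344, 351, 362, 372, 377, 386, 414, 421, 422, 1022 → median = 377
|x − 377| sorted: 0, 5, 9, 15, 26, 33, 37, 44, 45, 81, 645 → MAD = 33
Robust SD ≈ 1.4826 × 33 = 48.926

48.9 ms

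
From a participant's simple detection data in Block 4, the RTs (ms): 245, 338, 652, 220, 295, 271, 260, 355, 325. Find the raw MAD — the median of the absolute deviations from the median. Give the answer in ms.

Sorted: 220, 245, 260, 271, 295, 325, 338, 355, 652 → median = 295
|x − 295|: 50, 43, 357, 75, 0, 24, 35, 60, 30
Sorted deviations: 0, 24, 30, 35, 43, 50, 60, 75, 357 → MAD = 43

43 ms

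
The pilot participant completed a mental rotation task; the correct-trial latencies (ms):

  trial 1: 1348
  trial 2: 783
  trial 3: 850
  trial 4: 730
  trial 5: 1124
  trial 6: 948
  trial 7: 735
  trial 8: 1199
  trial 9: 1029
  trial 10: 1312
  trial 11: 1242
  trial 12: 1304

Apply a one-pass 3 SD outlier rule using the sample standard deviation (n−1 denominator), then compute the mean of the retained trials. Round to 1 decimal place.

n = 12, ΣRT = 12604, M = 1050.333
Σ(x−M)² = 610262.67; s = √(610262.67/11) = 235.539
Cutoffs: 1050.333 ± 3·235.539 → [343.7, 1756.9]
No RTs fall outside the cutoffs; all 12 retained. Mean = 12604/12 = 1050.333

1050.3 ms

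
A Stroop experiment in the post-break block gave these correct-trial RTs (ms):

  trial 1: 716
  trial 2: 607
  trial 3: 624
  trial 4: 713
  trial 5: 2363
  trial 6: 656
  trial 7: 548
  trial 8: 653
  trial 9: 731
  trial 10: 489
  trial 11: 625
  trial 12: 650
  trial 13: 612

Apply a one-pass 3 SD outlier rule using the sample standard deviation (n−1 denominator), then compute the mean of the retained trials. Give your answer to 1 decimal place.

635.3 ms

n = 13, ΣRT = 9987, M = 768.231
Σ(x−M)² = 2808498.31; s = √(2808498.31/12) = 483.778
Cutoffs: 768.231 ± 3·483.778 → [-683.1, 2219.6]
Outside: 2363 → excluded.
Retained (n=12): Σ = 7624, mean = 7624/12 = 635.333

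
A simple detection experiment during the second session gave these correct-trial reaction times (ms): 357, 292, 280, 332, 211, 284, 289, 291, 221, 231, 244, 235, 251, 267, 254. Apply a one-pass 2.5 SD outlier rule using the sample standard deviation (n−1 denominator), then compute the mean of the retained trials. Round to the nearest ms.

269 ms

n = 15, ΣRT = 4039, M = 269.267
Σ(x−M)² = 22916.93; s = √(22916.93/14) = 40.459
Cutoffs: 269.267 ± 2.5·40.459 → [168.1, 370.4]
No RTs fall outside the cutoffs; all 15 retained. Mean = 4039/15 = 269.267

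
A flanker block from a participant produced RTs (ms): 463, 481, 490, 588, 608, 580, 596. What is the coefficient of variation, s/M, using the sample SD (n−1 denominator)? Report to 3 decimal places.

n = 7, Σ = 3806, M = 543.7143
Σ(x−M)² = 23477.429; s = √(23477.429/6) = 62.5532
CV = 62.5532 / 543.7143 = 0.11505

0.115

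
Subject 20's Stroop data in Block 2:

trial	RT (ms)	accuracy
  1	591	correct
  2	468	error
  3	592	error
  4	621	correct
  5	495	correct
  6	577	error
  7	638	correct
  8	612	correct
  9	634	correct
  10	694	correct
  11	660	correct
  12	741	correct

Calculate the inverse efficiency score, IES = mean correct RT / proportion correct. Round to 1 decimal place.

842.4 ms

Correct trials (n=9): 591, 621, 495, 638, 612, 634, 694, 660, 741
Mean correct RT = 5686/9 = 631.7778 ms
Proportion correct = 9/12
IES = 631.7778 / (9/12) = 842.370 ms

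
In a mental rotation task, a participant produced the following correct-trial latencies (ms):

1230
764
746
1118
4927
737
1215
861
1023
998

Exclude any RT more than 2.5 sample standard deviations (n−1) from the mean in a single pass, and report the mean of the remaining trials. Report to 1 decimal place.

n = 10, ΣRT = 13619, M = 1361.900
Σ(x−M)² = 14433896.90; s = √(14433896.90/9) = 1266.399
Cutoffs: 1361.900 ± 2.5·1266.399 → [-1804.1, 4527.9]
Outside: 4927 → excluded.
Retained (n=9): Σ = 8692, mean = 8692/9 = 965.778

965.8 ms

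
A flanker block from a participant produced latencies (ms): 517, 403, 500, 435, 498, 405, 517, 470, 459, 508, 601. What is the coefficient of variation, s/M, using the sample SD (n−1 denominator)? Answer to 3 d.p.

0.119

n = 11, Σ = 5313, M = 483.0000
Σ(x−M)² = 32908.000; s = √(32908.000/10) = 57.3655
CV = 57.3655 / 483.0000 = 0.11877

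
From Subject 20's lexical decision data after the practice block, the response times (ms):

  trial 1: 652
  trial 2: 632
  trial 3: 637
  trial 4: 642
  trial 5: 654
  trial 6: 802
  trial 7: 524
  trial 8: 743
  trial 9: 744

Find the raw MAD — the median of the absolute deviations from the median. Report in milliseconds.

Sorted: 524, 632, 637, 642, 652, 654, 743, 744, 802 → median = 652
|x − 652|: 0, 20, 15, 10, 2, 150, 128, 91, 92
Sorted deviations: 0, 2, 10, 15, 20, 91, 92, 128, 150 → MAD = 20

20 ms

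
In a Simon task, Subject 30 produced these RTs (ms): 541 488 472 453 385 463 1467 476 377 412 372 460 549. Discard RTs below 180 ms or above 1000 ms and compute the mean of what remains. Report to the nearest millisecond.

Excluded: 1467
Retained (n=12): Σ = 5448
Mean = 5448/12 = 454.0000

454 ms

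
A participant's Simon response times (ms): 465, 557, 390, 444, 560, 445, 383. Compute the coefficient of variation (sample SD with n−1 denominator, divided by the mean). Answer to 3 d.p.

0.154

n = 7, Σ = 3244, M = 463.4286
Σ(x−M)² = 30661.714; s = √(30661.714/6) = 71.4863
CV = 71.4863 / 463.4286 = 0.15426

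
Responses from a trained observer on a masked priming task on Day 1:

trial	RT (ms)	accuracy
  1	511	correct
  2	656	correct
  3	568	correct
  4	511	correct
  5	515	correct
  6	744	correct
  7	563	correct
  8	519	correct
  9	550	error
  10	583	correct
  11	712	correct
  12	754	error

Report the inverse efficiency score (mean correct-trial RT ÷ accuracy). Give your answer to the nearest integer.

Correct trials (n=10): 511, 656, 568, 511, 515, 744, 563, 519, 583, 712
Mean correct RT = 5882/10 = 588.2000 ms
Proportion correct = 10/12
IES = 588.2000 / (10/12) = 705.840 ms

706 ms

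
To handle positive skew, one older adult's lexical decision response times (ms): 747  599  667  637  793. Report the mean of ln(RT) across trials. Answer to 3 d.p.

6.529

ln(RT): 6.6161, 6.3953, 6.5028, 6.4568, 6.6758
Σ ln(RT) = 32.6467
Mean = 32.6467/5 = 6.52934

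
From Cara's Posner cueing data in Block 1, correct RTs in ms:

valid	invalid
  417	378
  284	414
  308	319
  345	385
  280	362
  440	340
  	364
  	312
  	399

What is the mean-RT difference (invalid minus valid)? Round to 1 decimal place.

18.0 ms

M(valid) = 2074/6 = 345.667
M(invalid) = 3273/9 = 363.667
Difference = 363.667 − 345.667 = 18.000 ms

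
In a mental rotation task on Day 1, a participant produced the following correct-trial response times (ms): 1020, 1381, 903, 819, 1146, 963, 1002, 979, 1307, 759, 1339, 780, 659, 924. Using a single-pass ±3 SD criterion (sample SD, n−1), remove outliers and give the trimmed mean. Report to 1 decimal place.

998.6 ms

n = 14, ΣRT = 13981, M = 998.643
Σ(x−M)² = 648543.21; s = √(648543.21/13) = 223.356
Cutoffs: 998.643 ± 3·223.356 → [328.6, 1668.7]
No RTs fall outside the cutoffs; all 14 retained. Mean = 13981/14 = 998.643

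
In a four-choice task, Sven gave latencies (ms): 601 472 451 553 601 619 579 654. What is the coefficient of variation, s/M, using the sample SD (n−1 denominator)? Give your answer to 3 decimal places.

n = 8, Σ = 4530, M = 566.2500
Σ(x−M)² = 35401.500; s = √(35401.500/7) = 71.1151
CV = 71.1151 / 566.2500 = 0.12559

0.126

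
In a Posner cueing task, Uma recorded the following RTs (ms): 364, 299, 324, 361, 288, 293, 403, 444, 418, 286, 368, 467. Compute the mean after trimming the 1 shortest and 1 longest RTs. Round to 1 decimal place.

Sorted: 286, 288, 293, 299, 324, 361, 364, 368, 403, 418, 444, 467
Drop lowest 1 (286) and highest 1 (467)
Remaining (n=10): Σ = 3562, mean = 3562/10 = 356.200

356.2 ms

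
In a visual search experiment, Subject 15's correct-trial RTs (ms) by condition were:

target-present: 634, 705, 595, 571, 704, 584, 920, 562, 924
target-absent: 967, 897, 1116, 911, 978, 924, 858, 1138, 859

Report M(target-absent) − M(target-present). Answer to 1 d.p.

272.1 ms

M(target-present) = 6199/9 = 688.778
M(target-absent) = 8648/9 = 960.889
Difference = 960.889 − 688.778 = 272.111 ms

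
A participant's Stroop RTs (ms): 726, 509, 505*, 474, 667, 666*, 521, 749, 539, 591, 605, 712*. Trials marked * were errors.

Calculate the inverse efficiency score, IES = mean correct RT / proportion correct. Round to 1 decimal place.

Correct trials (n=9): 726, 509, 474, 667, 521, 749, 539, 591, 605
Mean correct RT = 5381/9 = 597.8889 ms
Proportion correct = 9/12
IES = 597.8889 / (9/12) = 797.185 ms

797.2 ms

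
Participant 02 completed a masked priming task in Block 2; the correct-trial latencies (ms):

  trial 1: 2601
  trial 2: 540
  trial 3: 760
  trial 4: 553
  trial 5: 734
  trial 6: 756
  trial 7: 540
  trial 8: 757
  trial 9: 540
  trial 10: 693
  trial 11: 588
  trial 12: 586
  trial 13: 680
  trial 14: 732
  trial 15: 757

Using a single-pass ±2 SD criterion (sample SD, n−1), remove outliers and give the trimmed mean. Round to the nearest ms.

658 ms

n = 15, ΣRT = 11817, M = 787.800
Σ(x−M)² = 3637980.40; s = √(3637980.40/14) = 509.760
Cutoffs: 787.800 ± 2·509.760 → [-231.7, 1807.3]
Outside: 2601 → excluded.
Retained (n=14): Σ = 9216, mean = 9216/14 = 658.286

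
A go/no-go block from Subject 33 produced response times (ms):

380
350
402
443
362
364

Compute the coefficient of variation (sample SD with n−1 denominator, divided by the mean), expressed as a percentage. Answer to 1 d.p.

8.9%

n = 6, Σ = 2301, M = 383.5000
Σ(x−M)² = 5859.500; s = √(5859.500/5) = 34.2330
CV = 34.2330 / 383.5000 = 0.08926 = 8.926%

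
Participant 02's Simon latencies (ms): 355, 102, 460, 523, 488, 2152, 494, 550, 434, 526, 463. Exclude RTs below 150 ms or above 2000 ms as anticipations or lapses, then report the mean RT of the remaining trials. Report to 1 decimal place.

477.0 ms

Excluded: 102, 2152
Retained (n=9): Σ = 4293
Mean = 4293/9 = 477.0000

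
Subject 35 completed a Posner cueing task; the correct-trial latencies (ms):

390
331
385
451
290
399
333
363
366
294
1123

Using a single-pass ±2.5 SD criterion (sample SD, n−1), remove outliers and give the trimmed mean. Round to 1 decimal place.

n = 11, ΣRT = 4725, M = 429.545
Σ(x−M)² = 551164.73; s = √(551164.73/10) = 234.769
Cutoffs: 429.545 ± 2.5·234.769 → [-157.4, 1016.5]
Outside: 1123 → excluded.
Retained (n=10): Σ = 3602, mean = 3602/10 = 360.200

360.2 ms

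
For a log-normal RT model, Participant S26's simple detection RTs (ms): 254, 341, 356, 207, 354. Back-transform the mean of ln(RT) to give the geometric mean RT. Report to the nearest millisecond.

ln(RT): 5.5373, 5.8319, 5.8749, 5.3327, 5.8693
Mean ln(RT) = 28.4462/5 = 5.68923
Geometric mean = exp(5.68923) = 295.67 ms

296 ms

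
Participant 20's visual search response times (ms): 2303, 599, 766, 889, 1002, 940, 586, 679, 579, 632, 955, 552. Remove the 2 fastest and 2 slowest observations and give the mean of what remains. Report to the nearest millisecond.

Sorted: 552, 579, 586, 599, 632, 679, 766, 889, 940, 955, 1002, 2303
Drop lowest 2 (552, 579) and highest 2 (1002, 2303)
Remaining (n=8): Σ = 6046, mean = 6046/8 = 755.750

756 ms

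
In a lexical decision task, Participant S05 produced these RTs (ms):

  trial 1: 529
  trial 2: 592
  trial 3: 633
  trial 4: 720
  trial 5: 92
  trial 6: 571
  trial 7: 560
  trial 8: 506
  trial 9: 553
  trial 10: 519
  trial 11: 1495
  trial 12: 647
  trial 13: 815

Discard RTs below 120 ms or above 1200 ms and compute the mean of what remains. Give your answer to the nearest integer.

Excluded: 92, 1495
Retained (n=11): Σ = 6645
Mean = 6645/11 = 604.0909

604 ms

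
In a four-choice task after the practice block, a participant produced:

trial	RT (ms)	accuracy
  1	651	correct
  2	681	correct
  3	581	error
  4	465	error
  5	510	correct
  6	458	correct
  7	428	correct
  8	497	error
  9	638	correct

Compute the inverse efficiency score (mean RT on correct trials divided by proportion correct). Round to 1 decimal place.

841.5 ms

Correct trials (n=6): 651, 681, 510, 458, 428, 638
Mean correct RT = 3366/6 = 561.0000 ms
Proportion correct = 6/9
IES = 561.0000 / (6/9) = 841.500 ms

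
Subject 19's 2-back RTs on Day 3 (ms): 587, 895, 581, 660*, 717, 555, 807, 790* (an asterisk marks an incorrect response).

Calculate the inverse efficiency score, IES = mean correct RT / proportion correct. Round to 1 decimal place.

Correct trials (n=6): 587, 895, 581, 717, 555, 807
Mean correct RT = 4142/6 = 690.3333 ms
Proportion correct = 6/8
IES = 690.3333 / (6/8) = 920.444 ms

920.4 ms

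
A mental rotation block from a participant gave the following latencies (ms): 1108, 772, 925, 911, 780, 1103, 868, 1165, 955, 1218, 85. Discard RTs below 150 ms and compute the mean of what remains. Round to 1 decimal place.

980.5 ms

Excluded: 85
Retained (n=10): Σ = 9805
Mean = 9805/10 = 980.5000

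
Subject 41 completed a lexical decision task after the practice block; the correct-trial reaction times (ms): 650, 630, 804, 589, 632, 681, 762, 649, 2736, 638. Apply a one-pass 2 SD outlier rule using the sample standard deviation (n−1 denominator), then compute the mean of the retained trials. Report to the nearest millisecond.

671 ms

n = 10, ΣRT = 8771, M = 877.100
Σ(x−M)² = 3877462.90; s = √(3877462.90/9) = 656.376
Cutoffs: 877.100 ± 2·656.376 → [-435.7, 2189.9]
Outside: 2736 → excluded.
Retained (n=9): Σ = 6035, mean = 6035/9 = 670.556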